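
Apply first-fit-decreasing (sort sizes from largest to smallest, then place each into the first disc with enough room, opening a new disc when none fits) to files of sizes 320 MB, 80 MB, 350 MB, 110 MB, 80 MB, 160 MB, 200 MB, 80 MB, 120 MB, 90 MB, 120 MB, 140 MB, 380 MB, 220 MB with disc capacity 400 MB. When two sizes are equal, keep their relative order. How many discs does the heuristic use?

Sorted descending: 380, 350, 320, 220, 200, 160, 140, 120, 120, 110, 90, 80, 80, 80.
  380 → disc 1 (new)  [load 380/400]
  350 → disc 2 (new)  [load 350/400]
  320 → disc 3 (new)  [load 320/400]
  220 → disc 4 (new)  [load 220/400]
  200 → disc 5 (new)  [load 200/400]
  160 → disc 4  [load 380/400]
  140 → disc 5  [load 340/400]
  120 → disc 6 (new)  [load 120/400]
  120 → disc 6  [load 240/400]
  110 → disc 6  [load 350/400]
  90 → disc 7 (new)  [load 90/400]
  80 → disc 3  [load 400/400]
  80 → disc 7  [load 170/400]
  80 → disc 7  [load 250/400]
7 discs opened.

7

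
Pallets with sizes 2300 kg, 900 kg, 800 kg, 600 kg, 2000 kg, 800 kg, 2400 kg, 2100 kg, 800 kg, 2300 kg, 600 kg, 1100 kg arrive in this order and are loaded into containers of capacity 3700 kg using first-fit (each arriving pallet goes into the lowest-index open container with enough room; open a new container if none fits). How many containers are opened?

  2300 → container 1 (new)  [load 2300/3700]
  900 → container 1  [load 3200/3700]
  800 → container 2 (new)  [load 800/3700]
  600 → container 2  [load 1400/3700]
  2000 → container 2  [load 3400/3700]
  800 → container 3 (new)  [load 800/3700]
  2400 → container 3  [load 3200/3700]
  2100 → container 4 (new)  [load 2100/3700]
  800 → container 4  [load 2900/3700]
  2300 → container 5 (new)  [load 2300/3700]
  600 → container 4  [load 3500/3700]
  1100 → container 5  [load 3400/3700]
5 containers opened.

5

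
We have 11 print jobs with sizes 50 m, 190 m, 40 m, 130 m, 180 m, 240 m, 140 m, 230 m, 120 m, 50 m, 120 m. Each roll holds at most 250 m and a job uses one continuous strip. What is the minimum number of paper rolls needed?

Total = 240 + 230 + 190 + 180 + 140 + 130 + 120 + 120 + 50 + 50 + 40 = 1490 m.
Lower bound: ⌈1490/250⌉ = 6 paper rolls.
A packing using 7 paper rolls:
  roll 1: 240 = 240
  roll 2: 230 = 230
  roll 3: 190 + 50 = 240
  roll 4: 180 + 50 = 230
  roll 5: 140 + 40 = 180
  roll 6: 130 + 120 = 250
  roll 7: 120 = 120
No arrangement into 6 paper rolls stays within capacity, so 7 is optimal.

7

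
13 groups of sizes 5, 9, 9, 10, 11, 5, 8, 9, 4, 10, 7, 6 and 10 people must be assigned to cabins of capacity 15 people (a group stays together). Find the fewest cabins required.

Total = 11 + 10 + 10 + 10 + 9 + 9 + 9 + 8 + 7 + 6 + 5 + 5 + 4 = 103 people.
Lower bound: ⌈103/15⌉ = 7 cabins.
Also, 8 groups each exceed 15/2 people, and no two of those can share a cabin, so at least 8 cabins are needed.
A packing using 8 cabins:
  cabin 1: 11 + 4 = 15
  cabin 2: 10 + 5 = 15
  cabin 3: 10 + 5 = 15
  cabin 4: 10 = 10
  cabin 5: 9 + 6 = 15
  cabin 6: 9 = 9
  cabin 7: 9 = 9
  cabin 8: 8 + 7 = 15
This matches the lower bound, so 8 is optimal.

8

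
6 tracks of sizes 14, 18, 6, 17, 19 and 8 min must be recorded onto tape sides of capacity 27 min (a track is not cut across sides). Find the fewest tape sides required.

Total = 19 + 18 + 17 + 14 + 8 + 6 = 82 min.
Lower bound: ⌈82/27⌉ = 4 tape sides.
A packing using 4 tape sides:
  side 1: 19 + 8 = 27
  side 2: 18 + 6 = 24
  side 3: 17 = 17
  side 4: 14 = 14
This matches the lower bound, so 4 is optimal.

4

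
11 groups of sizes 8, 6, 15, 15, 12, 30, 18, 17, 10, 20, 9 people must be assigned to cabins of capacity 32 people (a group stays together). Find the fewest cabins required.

Total = 30 + 20 + 18 + 17 + 15 + 15 + 12 + 10 + 9 + 8 + 6 = 160 people.
Lower bound: ⌈160/32⌉ = 5 cabins.
A packing using 6 cabins:
  cabin 1: 30 = 30
  cabin 2: 20 + 12 = 32
  cabin 3: 18 + 10 = 28
  cabin 4: 17 + 15 = 32
  cabin 5: 15 + 9 + 8 = 32
  cabin 6: 6 = 6
No arrangement into 5 cabins stays within capacity, so 6 is optimal.

6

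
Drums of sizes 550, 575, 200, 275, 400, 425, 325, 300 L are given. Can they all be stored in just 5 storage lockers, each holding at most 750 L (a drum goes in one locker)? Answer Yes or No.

A valid assignment using 5 storage lockers:
  locker 1: 575 = 575
  locker 2: 550 + 200 = 750
  locker 3: 425 + 325 = 750
  locker 4: 400 + 300 = 700
  locker 5: 275 = 275
Every load is within 750 L, so 5 storage lockers suffice.

Yes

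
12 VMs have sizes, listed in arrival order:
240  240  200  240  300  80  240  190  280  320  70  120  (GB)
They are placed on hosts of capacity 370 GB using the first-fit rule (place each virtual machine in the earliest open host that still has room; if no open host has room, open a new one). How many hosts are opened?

  240 → host 1 (new)  [load 240/370]
  240 → host 2 (new)  [load 240/370]
  200 → host 3 (new)  [load 200/370]
  240 → host 4 (new)  [load 240/370]
  300 → host 5 (new)  [load 300/370]
  80 → host 1  [load 320/370]
  240 → host 6 (new)  [load 240/370]
  190 → host 7 (new)  [load 190/370]
  280 → host 8 (new)  [load 280/370]
  320 → host 9 (new)  [load 320/370]
  70 → host 2  [load 310/370]
  120 → host 3  [load 320/370]
9 hosts opened.

9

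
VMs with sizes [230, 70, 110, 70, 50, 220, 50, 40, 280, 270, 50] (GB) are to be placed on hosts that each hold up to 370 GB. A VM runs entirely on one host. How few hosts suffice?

Total = 280 + 270 + 230 + 220 + 110 + 70 + 70 + 50 + 50 + 50 + 40 = 1440 GB.
Lower bound: ⌈1440/370⌉ = 4 hosts.
A packing using 4 hosts:
  host 1: 280 + 50 + 40 = 370
  host 2: 270 + 50 + 50 = 370
  host 3: 230 + 110 = 340
  host 4: 220 + 70 + 70 = 360
This matches the lower bound, so 4 is optimal.

4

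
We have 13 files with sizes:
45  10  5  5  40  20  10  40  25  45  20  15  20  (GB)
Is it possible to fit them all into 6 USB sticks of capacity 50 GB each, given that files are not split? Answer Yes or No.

Total = 300 GB; ⌈300/50⌉ = 6.
The bound of 6 does not rule out 6, but exhaustive search shows no assignment into 6 USB sticks of capacity 50 GB exists — the minimum is 7.

No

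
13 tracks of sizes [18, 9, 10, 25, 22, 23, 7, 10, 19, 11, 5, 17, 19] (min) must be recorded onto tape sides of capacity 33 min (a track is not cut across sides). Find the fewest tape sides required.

7

Total = 25 + 23 + 22 + 19 + 19 + 18 + 17 + 11 + 10 + 10 + 9 + 7 + 5 = 195 min.
Lower bound: ⌈195/33⌉ = 6 tape sides.
Also, 7 tracks each exceed 33/2 min, and no two of those can share a side, so at least 7 tape sides are needed.
A packing using 7 tape sides:
  side 1: 25 + 7 = 32
  side 2: 23 + 10 = 33
  side 3: 22 + 11 = 33
  side 4: 19 + 10 = 29
  side 5: 19 + 9 + 5 = 33
  side 6: 18 = 18
  side 7: 17 = 17
This matches the lower bound, so 7 is optimal.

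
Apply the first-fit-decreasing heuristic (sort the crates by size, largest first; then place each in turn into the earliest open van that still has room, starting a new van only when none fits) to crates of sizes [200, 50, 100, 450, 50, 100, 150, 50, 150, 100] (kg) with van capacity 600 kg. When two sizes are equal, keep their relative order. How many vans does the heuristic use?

3

Sorted descending: 450, 200, 150, 150, 100, 100, 100, 50, 50, 50.
  450 → van 1 (new)  [load 450/600]
  200 → van 2 (new)  [load 200/600]
  150 → van 1  [load 600/600]
  150 → van 2  [load 350/600]
  100 → van 2  [load 450/600]
  100 → van 2  [load 550/600]
  100 → van 3 (new)  [load 100/600]
  50 → van 2  [load 600/600]
  50 → van 3  [load 150/600]
  50 → van 3  [load 200/600]
3 vans opened.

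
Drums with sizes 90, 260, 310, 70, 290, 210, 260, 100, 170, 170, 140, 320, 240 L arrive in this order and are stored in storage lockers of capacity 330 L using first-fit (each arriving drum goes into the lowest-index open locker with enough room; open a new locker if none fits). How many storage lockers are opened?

10

  90 → locker 1 (new)  [load 90/330]
  260 → locker 2 (new)  [load 260/330]
  310 → locker 3 (new)  [load 310/330]
  70 → locker 1  [load 160/330]
  290 → locker 4 (new)  [load 290/330]
  210 → locker 5 (new)  [load 210/330]
  260 → locker 6 (new)  [load 260/330]
  100 → locker 1  [load 260/330]
  170 → locker 7 (new)  [load 170/330]
  170 → locker 8 (new)  [load 170/330]
  140 → locker 7  [load 310/330]
  320 → locker 9 (new)  [load 320/330]
  240 → locker 10 (new)  [load 240/330]
10 storage lockers opened.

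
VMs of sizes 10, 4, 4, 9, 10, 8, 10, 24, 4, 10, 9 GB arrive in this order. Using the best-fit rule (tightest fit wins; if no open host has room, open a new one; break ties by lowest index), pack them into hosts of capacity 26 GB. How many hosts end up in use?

  10 → host 1 (new)  [load 10/26]
  4 → host 1  [load 14/26]
  4 → host 1  [load 18/26]
  9 → host 2 (new)  [load 9/26]
  10 → host 2  [load 19/26]
  8 → host 1  [load 26/26]
  10 → host 3 (new)  [load 10/26]
  24 → host 4 (new)  [load 24/26]
  4 → host 2  [load 23/26]
  10 → host 3  [load 20/26]
  9 → host 5 (new)  [load 9/26]
5 hosts opened.

5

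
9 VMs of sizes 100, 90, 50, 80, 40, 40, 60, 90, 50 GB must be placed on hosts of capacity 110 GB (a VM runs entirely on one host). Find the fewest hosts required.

Total = 100 + 90 + 90 + 80 + 60 + 50 + 50 + 40 + 40 = 600 GB.
Lower bound: ⌈600/110⌉ = 6 hosts.
A packing using 7 hosts:
  host 1: 100 = 100
  host 2: 90 = 90
  host 3: 90 = 90
  host 4: 80 = 80
  host 5: 60 + 50 = 110
  host 6: 50 + 40 = 90
  host 7: 40 = 40
No arrangement into 6 hosts stays within capacity, so 7 is optimal.

7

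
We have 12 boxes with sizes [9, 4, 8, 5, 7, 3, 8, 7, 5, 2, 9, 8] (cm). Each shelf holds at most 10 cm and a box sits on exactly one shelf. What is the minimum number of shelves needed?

9

Total = 9 + 9 + 8 + 8 + 8 + 7 + 7 + 5 + 5 + 4 + 3 + 2 = 75 cm.
Lower bound: ⌈75/10⌉ = 8 shelves.
A packing using 9 shelves:
  shelf 1: 9 = 9
  shelf 2: 9 = 9
  shelf 3: 8 + 2 = 10
  shelf 4: 8 = 8
  shelf 5: 8 = 8
  shelf 6: 7 + 3 = 10
  shelf 7: 7 = 7
  shelf 8: 5 + 5 = 10
  shelf 9: 4 = 4
No arrangement into 8 shelves stays within capacity, so 9 is optimal.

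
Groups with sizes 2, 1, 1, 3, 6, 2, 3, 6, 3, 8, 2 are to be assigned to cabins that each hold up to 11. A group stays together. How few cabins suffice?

4

Total = 8 + 6 + 6 + 3 + 3 + 3 + 2 + 2 + 2 + 1 + 1 = 37.
Lower bound: ⌈37/11⌉ = 4 cabins.
A packing using 4 cabins:
  cabin 1: 8 + 3 = 11
  cabin 2: 6 + 3 + 2 = 11
  cabin 3: 6 + 3 + 2 = 11
  cabin 4: 2 + 1 + 1 = 4
This matches the lower bound, so 4 is optimal.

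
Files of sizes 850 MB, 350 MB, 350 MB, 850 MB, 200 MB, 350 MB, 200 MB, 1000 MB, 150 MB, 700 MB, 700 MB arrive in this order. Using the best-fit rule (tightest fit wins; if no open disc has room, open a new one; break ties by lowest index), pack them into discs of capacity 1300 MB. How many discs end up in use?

6

  850 → disc 1 (new)  [load 850/1300]
  350 → disc 1  [load 1200/1300]
  350 → disc 2 (new)  [load 350/1300]
  850 → disc 2  [load 1200/1300]
  200 → disc 3 (new)  [load 200/1300]
  350 → disc 3  [load 550/1300]
  200 → disc 3  [load 750/1300]
  1000 → disc 4 (new)  [load 1000/1300]
  150 → disc 4  [load 1150/1300]
  700 → disc 5 (new)  [load 700/1300]
  700 → disc 6 (new)  [load 700/1300]
6 discs opened.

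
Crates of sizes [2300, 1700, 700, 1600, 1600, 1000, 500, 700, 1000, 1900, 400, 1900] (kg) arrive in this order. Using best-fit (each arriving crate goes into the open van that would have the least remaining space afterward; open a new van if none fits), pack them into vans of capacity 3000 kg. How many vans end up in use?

  2300 → van 1 (new)  [load 2300/3000]
  1700 → van 2 (new)  [load 1700/3000]
  700 → van 1  [load 3000/3000]
  1600 → van 3 (new)  [load 1600/3000]
  1600 → van 4 (new)  [load 1600/3000]
  1000 → van 2  [load 2700/3000]
  500 → van 3  [load 2100/3000]
  700 → van 3  [load 2800/3000]
  1000 → van 4  [load 2600/3000]
  1900 → van 5 (new)  [load 1900/3000]
  400 → van 4  [load 3000/3000]
  1900 → van 6 (new)  [load 1900/3000]
6 vans opened.

6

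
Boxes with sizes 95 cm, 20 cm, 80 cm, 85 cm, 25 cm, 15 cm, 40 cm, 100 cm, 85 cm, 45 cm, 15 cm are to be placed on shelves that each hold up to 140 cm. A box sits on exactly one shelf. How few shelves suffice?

Total = 100 + 95 + 85 + 85 + 80 + 45 + 40 + 25 + 20 + 15 + 15 = 605 cm.
Lower bound: ⌈605/140⌉ = 5 shelves.
A packing using 5 shelves:
  shelf 1: 100 + 40 = 140
  shelf 2: 95 + 45 = 140
  shelf 3: 85 + 25 + 20 = 130
  shelf 4: 85 + 15 + 15 = 115
  shelf 5: 80 = 80
This matches the lower bound, so 5 is optimal.

5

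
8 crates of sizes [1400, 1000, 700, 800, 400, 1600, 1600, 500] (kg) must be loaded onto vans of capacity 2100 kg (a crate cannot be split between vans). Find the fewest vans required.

4

Total = 1600 + 1600 + 1400 + 1000 + 800 + 700 + 500 + 400 = 8000 kg.
Lower bound: ⌈8000/2100⌉ = 4 vans.
A packing using 4 vans:
  van 1: 1600 + 500 = 2100
  van 2: 1600 + 400 = 2000
  van 3: 1400 + 700 = 2100
  van 4: 1000 + 800 = 1800
This matches the lower bound, so 4 is optimal.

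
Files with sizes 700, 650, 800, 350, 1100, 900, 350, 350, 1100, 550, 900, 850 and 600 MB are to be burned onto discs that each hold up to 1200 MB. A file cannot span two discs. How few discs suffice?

Total = 1100 + 1100 + 900 + 900 + 850 + 800 + 700 + 650 + 600 + 550 + 350 + 350 + 350 = 9200 MB.
Lower bound: ⌈9200/1200⌉ = 8 discs.
A packing using 9 discs:
  disc 1: 1100 = 1100
  disc 2: 1100 = 1100
  disc 3: 900 = 900
  disc 4: 900 = 900
  disc 5: 850 + 350 = 1200
  disc 6: 800 + 350 = 1150
  disc 7: 700 + 350 = 1050
  disc 8: 650 + 550 = 1200
  disc 9: 600 = 600
No arrangement into 8 discs stays within capacity, so 9 is optimal.

9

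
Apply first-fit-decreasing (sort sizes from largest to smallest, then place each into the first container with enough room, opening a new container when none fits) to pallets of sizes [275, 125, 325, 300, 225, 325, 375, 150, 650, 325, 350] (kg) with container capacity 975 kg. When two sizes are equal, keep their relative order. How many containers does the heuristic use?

4

Sorted descending: 650, 375, 350, 325, 325, 325, 300, 275, 225, 150, 125.
  650 → container 1 (new)  [load 650/975]
  375 → container 2 (new)  [load 375/975]
  350 → container 2  [load 725/975]
  325 → container 1  [load 975/975]
  325 → container 3 (new)  [load 325/975]
  325 → container 3  [load 650/975]
  300 → container 3  [load 950/975]
  275 → container 4 (new)  [load 275/975]
  225 → container 2  [load 950/975]
  150 → container 4  [load 425/975]
  125 → container 4  [load 550/975]
4 containers opened.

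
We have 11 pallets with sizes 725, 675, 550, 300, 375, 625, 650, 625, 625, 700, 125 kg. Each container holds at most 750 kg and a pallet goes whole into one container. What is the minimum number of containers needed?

9

Total = 725 + 700 + 675 + 650 + 625 + 625 + 625 + 550 + 375 + 300 + 125 = 5975 kg.
Lower bound: ⌈5975/750⌉ = 8 containers.
A packing using 9 containers:
  container 1: 725 = 725
  container 2: 700 = 700
  container 3: 675 = 675
  container 4: 650 = 650
  container 5: 625 + 125 = 750
  container 6: 625 = 625
  container 7: 625 = 625
  container 8: 550 = 550
  container 9: 375 + 300 = 675
No arrangement into 8 containers stays within capacity, so 9 is optimal.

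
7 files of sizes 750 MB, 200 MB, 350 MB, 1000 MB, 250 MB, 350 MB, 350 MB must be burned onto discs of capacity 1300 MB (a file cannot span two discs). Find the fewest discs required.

Total = 1000 + 750 + 350 + 350 + 350 + 250 + 200 = 3250 MB.
Lower bound: ⌈3250/1300⌉ = 3 discs.
A packing using 3 discs:
  disc 1: 1000 + 250 = 1250
  disc 2: 750 + 350 + 200 = 1300
  disc 3: 350 + 350 = 700
This matches the lower bound, so 3 is optimal.

3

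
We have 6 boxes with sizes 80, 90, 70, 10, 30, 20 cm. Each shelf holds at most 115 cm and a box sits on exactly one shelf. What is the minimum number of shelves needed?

3

Total = 90 + 80 + 70 + 30 + 20 + 10 = 300 cm.
Lower bound: ⌈300/115⌉ = 3 shelves.
A packing using 3 shelves:
  shelf 1: 90 + 20 = 110
  shelf 2: 80 + 30 = 110
  shelf 3: 70 + 10 = 80
This matches the lower bound, so 3 is optimal.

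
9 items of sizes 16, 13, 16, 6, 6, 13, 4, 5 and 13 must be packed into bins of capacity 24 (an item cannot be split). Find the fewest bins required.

5

Total = 16 + 16 + 13 + 13 + 13 + 6 + 6 + 5 + 4 = 92.
Lower bound: ⌈92/24⌉ = 4 bins.
Also, 5 items each exceed 12, and no two of those can share a bin, so at least 5 bins are needed.
A packing using 5 bins:
  bin 1: 16 + 6 = 22
  bin 2: 16 + 6 = 22
  bin 3: 13 + 5 + 4 = 22
  bin 4: 13 = 13
  bin 5: 13 = 13
This matches the lower bound, so 5 is optimal.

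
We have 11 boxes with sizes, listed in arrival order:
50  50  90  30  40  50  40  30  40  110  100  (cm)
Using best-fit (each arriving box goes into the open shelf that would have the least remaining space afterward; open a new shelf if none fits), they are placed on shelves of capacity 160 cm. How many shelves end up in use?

5

  50 → shelf 1 (new)  [load 50/160]
  50 → shelf 1  [load 100/160]
  90 → shelf 2 (new)  [load 90/160]
  30 → shelf 1  [load 130/160]
  40 → shelf 2  [load 130/160]
  50 → shelf 3 (new)  [load 50/160]
  40 → shelf 3  [load 90/160]
  30 → shelf 1  [load 160/160]
  40 → shelf 3  [load 130/160]
  110 → shelf 4 (new)  [load 110/160]
  100 → shelf 5 (new)  [load 100/160]
5 shelves opened.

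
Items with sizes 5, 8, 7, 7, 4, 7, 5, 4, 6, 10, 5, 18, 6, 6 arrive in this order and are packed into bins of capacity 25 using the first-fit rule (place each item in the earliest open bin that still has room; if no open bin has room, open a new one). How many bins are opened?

  5 → bin 1 (new)  [load 5/25]
  8 → bin 1  [load 13/25]
  7 → bin 1  [load 20/25]
  7 → bin 2 (new)  [load 7/25]
  4 → bin 1  [load 24/25]
  7 → bin 2  [load 14/25]
  5 → bin 2  [load 19/25]
  4 → bin 2  [load 23/25]
  6 → bin 3 (new)  [load 6/25]
  10 → bin 3  [load 16/25]
  5 → bin 3  [load 21/25]
  18 → bin 4 (new)  [load 18/25]
  6 → bin 4  [load 24/25]
  6 → bin 5 (new)  [load 6/25]
5 bins opened.

5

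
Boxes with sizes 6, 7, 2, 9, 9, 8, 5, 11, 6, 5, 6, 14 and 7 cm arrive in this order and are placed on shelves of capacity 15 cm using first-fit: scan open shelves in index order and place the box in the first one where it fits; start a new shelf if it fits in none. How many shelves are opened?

  6 → shelf 1 (new)  [load 6/15]
  7 → shelf 1  [load 13/15]
  2 → shelf 1  [load 15/15]
  9 → shelf 2 (new)  [load 9/15]
  9 → shelf 3 (new)  [load 9/15]
  8 → shelf 4 (new)  [load 8/15]
  5 → shelf 2  [load 14/15]
  11 → shelf 5 (new)  [load 11/15]
  6 → shelf 3  [load 15/15]
  5 → shelf 4  [load 13/15]
  6 → shelf 6 (new)  [load 6/15]
  14 → shelf 7 (new)  [load 14/15]
  7 → shelf 6  [load 13/15]
7 shelves opened.

7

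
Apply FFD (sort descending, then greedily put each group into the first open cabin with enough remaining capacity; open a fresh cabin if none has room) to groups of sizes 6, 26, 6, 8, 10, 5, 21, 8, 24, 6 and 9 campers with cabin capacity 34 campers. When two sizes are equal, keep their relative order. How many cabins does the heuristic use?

Sorted descending: 26, 24, 21, 10, 9, 8, 8, 6, 6, 6, 5.
  26 → cabin 1 (new)  [load 26/34]
  24 → cabin 2 (new)  [load 24/34]
  21 → cabin 3 (new)  [load 21/34]
  10 → cabin 2  [load 34/34]
  9 → cabin 3  [load 30/34]
  8 → cabin 1  [load 34/34]
  8 → cabin 4 (new)  [load 8/34]
  6 → cabin 4  [load 14/34]
  6 → cabin 4  [load 20/34]
  6 → cabin 4  [load 26/34]
  5 → cabin 4  [load 31/34]
4 cabins opened.

4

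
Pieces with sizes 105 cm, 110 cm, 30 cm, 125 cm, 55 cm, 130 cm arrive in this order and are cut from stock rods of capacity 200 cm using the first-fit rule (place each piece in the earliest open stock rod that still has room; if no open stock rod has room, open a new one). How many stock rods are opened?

4

  105 → stock rod 1 (new)  [load 105/200]
  110 → stock rod 2 (new)  [load 110/200]
  30 → stock rod 1  [load 135/200]
  125 → stock rod 3 (new)  [load 125/200]
  55 → stock rod 1  [load 190/200]
  130 → stock rod 4 (new)  [load 130/200]
4 stock rods opened.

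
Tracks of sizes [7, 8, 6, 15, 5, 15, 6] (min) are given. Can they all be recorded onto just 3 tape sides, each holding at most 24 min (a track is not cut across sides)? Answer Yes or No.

A valid assignment using 3 tape sides:
  side 1: 15 + 8 = 23
  side 2: 15 + 7 = 22
  side 3: 6 + 6 + 5 = 17
Every load is within 24 min, so 3 tape sides suffice.

Yes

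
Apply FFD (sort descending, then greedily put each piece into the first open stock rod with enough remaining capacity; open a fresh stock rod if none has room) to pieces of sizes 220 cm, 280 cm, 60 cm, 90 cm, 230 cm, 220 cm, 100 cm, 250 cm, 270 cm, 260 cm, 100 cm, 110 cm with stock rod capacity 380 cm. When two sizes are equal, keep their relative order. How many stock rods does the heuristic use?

Sorted descending: 280, 270, 260, 250, 230, 220, 220, 110, 100, 100, 90, 60.
  280 → stock rod 1 (new)  [load 280/380]
  270 → stock rod 2 (new)  [load 270/380]
  260 → stock rod 3 (new)  [load 260/380]
  250 → stock rod 4 (new)  [load 250/380]
  230 → stock rod 5 (new)  [load 230/380]
  220 → stock rod 6 (new)  [load 220/380]
  220 → stock rod 7 (new)  [load 220/380]
  110 → stock rod 2  [load 380/380]
  100 → stock rod 1  [load 380/380]
  100 → stock rod 3  [load 360/380]
  90 → stock rod 4  [load 340/380]
  60 → stock rod 5  [load 290/380]
7 stock rods opened.

7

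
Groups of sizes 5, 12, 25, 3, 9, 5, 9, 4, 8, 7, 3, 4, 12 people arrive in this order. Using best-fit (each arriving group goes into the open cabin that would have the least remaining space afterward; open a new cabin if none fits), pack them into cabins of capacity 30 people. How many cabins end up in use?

4

  5 → cabin 1 (new)  [load 5/30]
  12 → cabin 1  [load 17/30]
  25 → cabin 2 (new)  [load 25/30]
  3 → cabin 2  [load 28/30]
  9 → cabin 1  [load 26/30]
  5 → cabin 3 (new)  [load 5/30]
  9 → cabin 3  [load 14/30]
  4 → cabin 1  [load 30/30]
  8 → cabin 3  [load 22/30]
  7 → cabin 3  [load 29/30]
  3 → cabin 4 (new)  [load 3/30]
  4 → cabin 4  [load 7/30]
  12 → cabin 4  [load 19/30]
4 cabins opened.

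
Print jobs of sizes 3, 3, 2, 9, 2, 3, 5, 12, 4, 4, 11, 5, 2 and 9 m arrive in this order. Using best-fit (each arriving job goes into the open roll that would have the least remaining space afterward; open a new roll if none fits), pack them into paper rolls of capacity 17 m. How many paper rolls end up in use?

  3 → roll 1 (new)  [load 3/17]
  3 → roll 1  [load 6/17]
  2 → roll 1  [load 8/17]
  9 → roll 1  [load 17/17]
  2 → roll 2 (new)  [load 2/17]
  3 → roll 2  [load 5/17]
  5 → roll 2  [load 10/17]
  12 → roll 3 (new)  [load 12/17]
  4 → roll 3  [load 16/17]
  4 → roll 2  [load 14/17]
  11 → roll 4 (new)  [load 11/17]
  5 → roll 4  [load 16/17]
  2 → roll 2  [load 16/17]
  9 → roll 5 (new)  [load 9/17]
5 paper rolls opened.

5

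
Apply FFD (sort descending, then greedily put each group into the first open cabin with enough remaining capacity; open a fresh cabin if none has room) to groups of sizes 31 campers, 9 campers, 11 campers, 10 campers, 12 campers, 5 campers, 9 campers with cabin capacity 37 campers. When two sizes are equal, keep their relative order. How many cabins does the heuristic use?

3

Sorted descending: 31, 12, 11, 10, 9, 9, 5.
  31 → cabin 1 (new)  [load 31/37]
  12 → cabin 2 (new)  [load 12/37]
  11 → cabin 2  [load 23/37]
  10 → cabin 2  [load 33/37]
  9 → cabin 3 (new)  [load 9/37]
  9 → cabin 3  [load 18/37]
  5 → cabin 1  [load 36/37]
3 cabins opened.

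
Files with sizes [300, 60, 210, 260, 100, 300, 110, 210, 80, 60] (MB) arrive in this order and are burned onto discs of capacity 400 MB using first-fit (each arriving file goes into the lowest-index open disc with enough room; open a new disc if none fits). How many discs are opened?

5

  300 → disc 1 (new)  [load 300/400]
  60 → disc 1  [load 360/400]
  210 → disc 2 (new)  [load 210/400]
  260 → disc 3 (new)  [load 260/400]
  100 → disc 2  [load 310/400]
  300 → disc 4 (new)  [load 300/400]
  110 → disc 3  [load 370/400]
  210 → disc 5 (new)  [load 210/400]
  80 → disc 2  [load 390/400]
  60 → disc 4  [load 360/400]
5 discs opened.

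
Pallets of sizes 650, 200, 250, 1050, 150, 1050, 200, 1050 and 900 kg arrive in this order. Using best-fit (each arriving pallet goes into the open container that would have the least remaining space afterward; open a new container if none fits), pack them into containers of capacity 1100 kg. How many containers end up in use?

  650 → container 1 (new)  [load 650/1100]
  200 → container 1  [load 850/1100]
  250 → container 1  [load 1100/1100]
  1050 → container 2 (new)  [load 1050/1100]
  150 → container 3 (new)  [load 150/1100]
  1050 → container 4 (new)  [load 1050/1100]
  200 → container 3  [load 350/1100]
  1050 → container 5 (new)  [load 1050/1100]
  900 → container 6 (new)  [load 900/1100]
6 containers opened.

6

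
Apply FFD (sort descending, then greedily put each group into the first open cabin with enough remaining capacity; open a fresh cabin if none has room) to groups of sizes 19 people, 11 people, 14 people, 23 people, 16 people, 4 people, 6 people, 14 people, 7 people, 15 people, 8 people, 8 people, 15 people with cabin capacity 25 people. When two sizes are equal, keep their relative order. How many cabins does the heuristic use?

7

Sorted descending: 23, 19, 16, 15, 15, 14, 14, 11, 8, 8, 7, 6, 4.
  23 → cabin 1 (new)  [load 23/25]
  19 → cabin 2 (new)  [load 19/25]
  16 → cabin 3 (new)  [load 16/25]
  15 → cabin 4 (new)  [load 15/25]
  15 → cabin 5 (new)  [load 15/25]
  14 → cabin 6 (new)  [load 14/25]
  14 → cabin 7 (new)  [load 14/25]
  11 → cabin 6  [load 25/25]
  8 → cabin 3  [load 24/25]
  8 → cabin 4  [load 23/25]
  7 → cabin 5  [load 22/25]
  6 → cabin 2  [load 25/25]
  4 → cabin 7  [load 18/25]
7 cabins opened.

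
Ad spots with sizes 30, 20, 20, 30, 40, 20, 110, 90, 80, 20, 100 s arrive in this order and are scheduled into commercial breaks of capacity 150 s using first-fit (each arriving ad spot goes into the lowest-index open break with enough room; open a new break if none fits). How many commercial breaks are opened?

5

  30 → break 1 (new)  [load 30/150]
  20 → break 1  [load 50/150]
  20 → break 1  [load 70/150]
  30 → break 1  [load 100/150]
  40 → break 1  [load 140/150]
  20 → break 2 (new)  [load 20/150]
  110 → break 2  [load 130/150]
  90 → break 3 (new)  [load 90/150]
  80 → break 4 (new)  [load 80/150]
  20 → break 2  [load 150/150]
  100 → break 5 (new)  [load 100/150]
5 commercial breaks opened.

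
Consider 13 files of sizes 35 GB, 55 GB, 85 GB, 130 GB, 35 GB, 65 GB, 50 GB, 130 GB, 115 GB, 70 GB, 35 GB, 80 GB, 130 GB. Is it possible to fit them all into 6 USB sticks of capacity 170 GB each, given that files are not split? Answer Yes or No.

No

Total = 1015 GB; ⌈1015/170⌉ = 6.
The bound of 6 does not rule out 6, but exhaustive search shows no assignment into 6 USB sticks of capacity 170 GB exists — the minimum is 7.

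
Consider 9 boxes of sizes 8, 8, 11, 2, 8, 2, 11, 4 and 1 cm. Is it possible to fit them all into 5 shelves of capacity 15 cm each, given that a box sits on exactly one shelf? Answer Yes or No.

Yes

A valid assignment using 5 shelves:
  shelf 1: 11 + 4 = 15
  shelf 2: 11 + 2 + 2 = 15
  shelf 3: 8 + 1 = 9
  shelf 4: 8 = 8
  shelf 5: 8 = 8
Every load is within 15 cm, so 5 shelves suffice.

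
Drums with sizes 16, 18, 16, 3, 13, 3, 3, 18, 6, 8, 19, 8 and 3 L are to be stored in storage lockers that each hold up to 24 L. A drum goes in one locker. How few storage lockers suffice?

Total = 19 + 18 + 18 + 16 + 16 + 13 + 8 + 8 + 6 + 3 + 3 + 3 + 3 = 134 L.
Lower bound: ⌈134/24⌉ = 6 storage lockers.
A packing using 6 storage lockers:
  locker 1: 19 + 3 = 22
  locker 2: 18 + 6 = 24
  locker 3: 18 + 3 + 3 = 24
  locker 4: 16 + 8 = 24
  locker 5: 16 + 8 = 24
  locker 6: 13 + 3 = 16
This matches the lower bound, so 6 is optimal.

6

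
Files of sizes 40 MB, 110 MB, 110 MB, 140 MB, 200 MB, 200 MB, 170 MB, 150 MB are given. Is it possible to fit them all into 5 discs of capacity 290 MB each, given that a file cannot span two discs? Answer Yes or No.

Yes

A valid assignment using 5 discs:
  disc 1: 200 + 40 = 240
  disc 2: 200 = 200
  disc 3: 170 + 110 = 280
  disc 4: 150 + 140 = 290
  disc 5: 110 = 110
Every load is within 290 MB, so 5 discs suffice.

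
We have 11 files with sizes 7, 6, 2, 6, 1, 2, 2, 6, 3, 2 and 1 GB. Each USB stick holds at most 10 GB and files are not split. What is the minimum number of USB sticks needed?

4

Total = 7 + 6 + 6 + 6 + 3 + 2 + 2 + 2 + 2 + 1 + 1 = 38 GB.
Lower bound: ⌈38/10⌉ = 4 USB sticks.
A packing using 4 USB sticks:
  USB stick 1: 7 + 3 = 10
  USB stick 2: 6 + 2 + 2 = 10
  USB stick 3: 6 + 2 + 2 = 10
  USB stick 4: 6 + 1 + 1 = 8
This matches the lower bound, so 4 is optimal.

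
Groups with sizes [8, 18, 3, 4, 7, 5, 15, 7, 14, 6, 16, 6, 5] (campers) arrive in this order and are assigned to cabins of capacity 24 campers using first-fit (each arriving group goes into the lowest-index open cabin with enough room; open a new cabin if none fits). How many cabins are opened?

  8 → cabin 1 (new)  [load 8/24]
  18 → cabin 2 (new)  [load 18/24]
  3 → cabin 1  [load 11/24]
  4 → cabin 1  [load 15/24]
  7 → cabin 1  [load 22/24]
  5 → cabin 2  [load 23/24]
  15 → cabin 3 (new)  [load 15/24]
  7 → cabin 3  [load 22/24]
  14 → cabin 4 (new)  [load 14/24]
  6 → cabin 4  [load 20/24]
  16 → cabin 5 (new)  [load 16/24]
  6 → cabin 5  [load 22/24]
  5 → cabin 6 (new)  [load 5/24]
6 cabins opened.

6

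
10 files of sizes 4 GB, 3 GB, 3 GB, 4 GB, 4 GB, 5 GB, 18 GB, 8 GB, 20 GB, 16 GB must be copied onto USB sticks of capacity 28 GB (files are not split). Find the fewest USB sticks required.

Total = 20 + 18 + 16 + 8 + 5 + 4 + 4 + 4 + 3 + 3 = 85 GB.
Lower bound: ⌈85/28⌉ = 4 USB sticks.
A packing using 4 USB sticks:
  USB stick 1: 20 + 8 = 28
  USB stick 2: 18 + 5 + 4 = 27
  USB stick 3: 16 + 4 + 4 + 3 = 27
  USB stick 4: 3 = 3
This matches the lower bound, so 4 is optimal.

4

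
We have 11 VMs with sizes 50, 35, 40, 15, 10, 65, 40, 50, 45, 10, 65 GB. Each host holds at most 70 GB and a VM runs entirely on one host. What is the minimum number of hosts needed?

Total = 65 + 65 + 50 + 50 + 45 + 40 + 40 + 35 + 15 + 10 + 10 = 425 GB.
Lower bound: ⌈425/70⌉ = 7 hosts.
A packing using 8 hosts:
  host 1: 65 = 65
  host 2: 65 = 65
  host 3: 50 + 15 = 65
  host 4: 50 + 10 + 10 = 70
  host 5: 45 = 45
  host 6: 40 = 40
  host 7: 40 = 40
  host 8: 35 = 35
No arrangement into 7 hosts stays within capacity, so 8 is optimal.

8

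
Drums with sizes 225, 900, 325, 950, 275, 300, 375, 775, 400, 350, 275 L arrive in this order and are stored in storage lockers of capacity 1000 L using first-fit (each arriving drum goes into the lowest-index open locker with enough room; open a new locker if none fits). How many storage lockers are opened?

  225 → locker 1 (new)  [load 225/1000]
  900 → locker 2 (new)  [load 900/1000]
  325 → locker 1  [load 550/1000]
  950 → locker 3 (new)  [load 950/1000]
  275 → locker 1  [load 825/1000]
  300 → locker 4 (new)  [load 300/1000]
  375 → locker 4  [load 675/1000]
  775 → locker 5 (new)  [load 775/1000]
  400 → locker 6 (new)  [load 400/1000]
  350 → locker 6  [load 750/1000]
  275 → locker 4  [load 950/1000]
6 storage lockers opened.

6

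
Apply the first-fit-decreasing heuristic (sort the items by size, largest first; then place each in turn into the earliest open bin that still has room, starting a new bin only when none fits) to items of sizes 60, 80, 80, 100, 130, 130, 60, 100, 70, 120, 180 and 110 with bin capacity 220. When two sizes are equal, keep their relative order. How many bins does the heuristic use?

6

Sorted descending: 180, 130, 130, 120, 110, 100, 100, 80, 80, 70, 60, 60.
  180 → bin 1 (new)  [load 180/220]
  130 → bin 2 (new)  [load 130/220]
  130 → bin 3 (new)  [load 130/220]
  120 → bin 4 (new)  [load 120/220]
  110 → bin 5 (new)  [load 110/220]
  100 → bin 4  [load 220/220]
  100 → bin 5  [load 210/220]
  80 → bin 2  [load 210/220]
  80 → bin 3  [load 210/220]
  70 → bin 6 (new)  [load 70/220]
  60 → bin 6  [load 130/220]
  60 → bin 6  [load 190/220]
6 bins opened.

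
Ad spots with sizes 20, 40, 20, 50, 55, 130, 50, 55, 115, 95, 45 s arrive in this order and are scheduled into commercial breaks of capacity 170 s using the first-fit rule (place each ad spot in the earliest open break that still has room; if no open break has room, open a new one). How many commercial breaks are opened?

  20 → break 1 (new)  [load 20/170]
  40 → break 1  [load 60/170]
  20 → break 1  [load 80/170]
  50 → break 1  [load 130/170]
  55 → break 2 (new)  [load 55/170]
  130 → break 3 (new)  [load 130/170]
  50 → break 2  [load 105/170]
  55 → break 2  [load 160/170]
  115 → break 4 (new)  [load 115/170]
  95 → break 5 (new)  [load 95/170]
  45 → break 4  [load 160/170]
5 commercial breaks opened.

5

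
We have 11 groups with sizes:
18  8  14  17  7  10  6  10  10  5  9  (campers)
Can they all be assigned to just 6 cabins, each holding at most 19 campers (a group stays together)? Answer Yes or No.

Total = 114 campers; ⌈114/19⌉ = 6.
The bound of 6 does not rule out 6, but exhaustive search shows no assignment into 6 cabins of capacity 19 campers exists — the minimum is 7.

No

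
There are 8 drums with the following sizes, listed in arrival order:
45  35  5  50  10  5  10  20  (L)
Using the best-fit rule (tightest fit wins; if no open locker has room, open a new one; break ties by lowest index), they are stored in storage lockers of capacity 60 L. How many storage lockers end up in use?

4

  45 → locker 1 (new)  [load 45/60]
  35 → locker 2 (new)  [load 35/60]
  5 → locker 1  [load 50/60]
  50 → locker 3 (new)  [load 50/60]
  10 → locker 1  [load 60/60]
  5 → locker 3  [load 55/60]
  10 → locker 2  [load 45/60]
  20 → locker 4 (new)  [load 20/60]
4 storage lockers opened.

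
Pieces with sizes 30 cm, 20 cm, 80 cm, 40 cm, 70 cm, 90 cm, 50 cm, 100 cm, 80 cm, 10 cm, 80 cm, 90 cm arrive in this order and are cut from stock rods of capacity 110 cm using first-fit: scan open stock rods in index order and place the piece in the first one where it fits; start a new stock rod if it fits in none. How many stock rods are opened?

  30 → stock rod 1 (new)  [load 30/110]
  20 → stock rod 1  [load 50/110]
  80 → stock rod 2 (new)  [load 80/110]
  40 → stock rod 1  [load 90/110]
  70 → stock rod 3 (new)  [load 70/110]
  90 → stock rod 4 (new)  [load 90/110]
  50 → stock rod 5 (new)  [load 50/110]
  100 → stock rod 6 (new)  [load 100/110]
  80 → stock rod 7 (new)  [load 80/110]
  10 → stock rod 1  [load 100/110]
  80 → stock rod 8 (new)  [load 80/110]
  90 → stock rod 9 (new)  [load 90/110]
9 stock rods opened.

9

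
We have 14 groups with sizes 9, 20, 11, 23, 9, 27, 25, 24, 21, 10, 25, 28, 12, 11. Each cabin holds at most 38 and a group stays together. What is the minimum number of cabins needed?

Total = 28 + 27 + 25 + 25 + 24 + 23 + 21 + 20 + 12 + 11 + 11 + 10 + 9 + 9 = 255.
Lower bound: ⌈255/38⌉ = 7 cabins.
Also, 8 groups each exceed 19, and no two of those can share a cabin, so at least 8 cabins are needed.
A packing using 8 cabins:
  cabin 1: 28 + 10 = 38
  cabin 2: 27 + 11 = 38
  cabin 3: 25 + 12 = 37
  cabin 4: 25 + 11 = 36
  cabin 5: 24 + 9 = 33
  cabin 6: 23 + 9 = 32
  cabin 7: 21 = 21
  cabin 8: 20 = 20
This matches the lower bound, so 8 is optimal.

8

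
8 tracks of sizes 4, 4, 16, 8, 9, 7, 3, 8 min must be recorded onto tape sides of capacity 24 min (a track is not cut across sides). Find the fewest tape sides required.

Total = 16 + 9 + 8 + 8 + 7 + 4 + 4 + 3 = 59 min.
Lower bound: ⌈59/24⌉ = 3 tape sides.
A packing using 3 tape sides:
  side 1: 16 + 8 = 24
  side 2: 9 + 8 + 7 = 24
  side 3: 4 + 4 + 3 = 11
This matches the lower bound, so 3 is optimal.

3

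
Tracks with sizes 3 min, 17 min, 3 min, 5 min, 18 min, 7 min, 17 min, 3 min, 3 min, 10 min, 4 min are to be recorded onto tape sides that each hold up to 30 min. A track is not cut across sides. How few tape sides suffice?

3

Total = 18 + 17 + 17 + 10 + 7 + 5 + 4 + 3 + 3 + 3 + 3 = 90 min.
Lower bound: ⌈90/30⌉ = 3 tape sides.
A packing using 3 tape sides:
  side 1: 18 + 7 + 5 = 30
  side 2: 17 + 10 + 3 = 30
  side 3: 17 + 4 + 3 + 3 + 3 = 30
This matches the lower bound, so 3 is optimal.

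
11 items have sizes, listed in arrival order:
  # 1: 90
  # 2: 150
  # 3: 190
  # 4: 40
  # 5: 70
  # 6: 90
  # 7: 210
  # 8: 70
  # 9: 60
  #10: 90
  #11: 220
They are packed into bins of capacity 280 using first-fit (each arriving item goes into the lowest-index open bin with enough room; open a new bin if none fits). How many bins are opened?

6

  90 → bin 1 (new)  [load 90/280]
  150 → bin 1  [load 240/280]
  190 → bin 2 (new)  [load 190/280]
  40 → bin 1  [load 280/280]
  70 → bin 2  [load 260/280]
  90 → bin 3 (new)  [load 90/280]
  210 → bin 4 (new)  [load 210/280]
  70 → bin 3  [load 160/280]
  60 → bin 3  [load 220/280]
  90 → bin 5 (new)  [load 90/280]
  220 → bin 6 (new)  [load 220/280]
6 bins opened.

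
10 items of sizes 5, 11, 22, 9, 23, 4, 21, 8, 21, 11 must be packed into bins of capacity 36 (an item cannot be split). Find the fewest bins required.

Total = 23 + 22 + 21 + 21 + 11 + 11 + 9 + 8 + 5 + 4 = 135.
Lower bound: ⌈135/36⌉ = 4 bins.
A packing using 4 bins:
  bin 1: 23 + 11 = 34
  bin 2: 22 + 11 = 33
  bin 3: 21 + 9 + 5 = 35
  bin 4: 21 + 8 + 4 = 33
This matches the lower bound, so 4 is optimal.

4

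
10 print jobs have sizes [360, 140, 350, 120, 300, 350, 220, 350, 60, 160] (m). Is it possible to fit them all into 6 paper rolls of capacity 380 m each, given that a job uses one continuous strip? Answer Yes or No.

Total = 2410 m; ⌈2410/380⌉ = 7.
At least 7 paper rolls are required, but only 6 are allowed.

No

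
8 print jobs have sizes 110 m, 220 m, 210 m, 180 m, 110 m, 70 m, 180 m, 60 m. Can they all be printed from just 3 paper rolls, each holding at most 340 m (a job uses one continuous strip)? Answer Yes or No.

Total = 1140 m; ⌈1140/340⌉ = 4.
At least 4 paper rolls are required, but only 3 are allowed.

No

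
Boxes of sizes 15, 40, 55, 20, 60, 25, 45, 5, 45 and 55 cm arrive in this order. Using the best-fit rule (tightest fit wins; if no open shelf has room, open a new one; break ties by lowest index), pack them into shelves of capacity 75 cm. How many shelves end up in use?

  15 → shelf 1 (new)  [load 15/75]
  40 → shelf 1  [load 55/75]
  55 → shelf 2 (new)  [load 55/75]
  20 → shelf 1  [load 75/75]
  60 → shelf 3 (new)  [load 60/75]
  25 → shelf 4 (new)  [load 25/75]
  45 → shelf 4  [load 70/75]
  5 → shelf 4  [load 75/75]
  45 → shelf 5 (new)  [load 45/75]
  55 → shelf 6 (new)  [load 55/75]
6 shelves opened.

6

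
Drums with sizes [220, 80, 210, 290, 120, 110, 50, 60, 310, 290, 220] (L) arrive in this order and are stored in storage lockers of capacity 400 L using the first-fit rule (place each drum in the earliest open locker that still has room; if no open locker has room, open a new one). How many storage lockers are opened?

  220 → locker 1 (new)  [load 220/400]
  80 → locker 1  [load 300/400]
  210 → locker 2 (new)  [load 210/400]
  290 → locker 3 (new)  [load 290/400]
  120 → locker 2  [load 330/400]
  110 → locker 3  [load 400/400]
  50 → locker 1  [load 350/400]
  60 → locker 2  [load 390/400]
  310 → locker 4 (new)  [load 310/400]
  290 → locker 5 (new)  [load 290/400]
  220 → locker 6 (new)  [load 220/400]
6 storage lockers opened.

6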